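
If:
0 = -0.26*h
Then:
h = 0.00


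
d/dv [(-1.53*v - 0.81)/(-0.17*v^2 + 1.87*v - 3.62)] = (-0.2601*v^2 - 0.2754*v + 7.0533)/(0.0289*v^4 - 0.6358*v^3 + 4.7277*v^2 - 13.5388*v + 13.1044)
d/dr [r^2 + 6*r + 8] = 2*r + 6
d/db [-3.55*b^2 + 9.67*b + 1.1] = 9.67 - 7.1*b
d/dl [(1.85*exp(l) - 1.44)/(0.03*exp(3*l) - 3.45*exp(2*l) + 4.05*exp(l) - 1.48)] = (-0.111*exp(3*l) + 6.5121*exp(2*l) - 9.936*exp(l) + 3.094)*exp(l)/(0.0009*exp(6*l) - 0.207*exp(5*l) + 12.1455*exp(4*l) - 28.0338*exp(3*l) + 26.6145*exp(2*l) - 11.988*exp(l) + 2.1904)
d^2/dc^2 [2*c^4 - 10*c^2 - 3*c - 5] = 24*c^2 - 20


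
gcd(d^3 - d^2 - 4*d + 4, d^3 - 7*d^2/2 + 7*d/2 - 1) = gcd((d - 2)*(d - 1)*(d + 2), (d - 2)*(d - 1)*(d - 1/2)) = d^2 - 3*d + 2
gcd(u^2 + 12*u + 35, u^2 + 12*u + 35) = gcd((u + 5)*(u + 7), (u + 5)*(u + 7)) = u^2 + 12*u + 35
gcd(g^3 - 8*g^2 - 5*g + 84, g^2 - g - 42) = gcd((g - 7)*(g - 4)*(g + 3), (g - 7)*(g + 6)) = g - 7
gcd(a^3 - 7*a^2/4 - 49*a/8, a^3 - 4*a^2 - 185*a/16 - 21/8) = a + 7/4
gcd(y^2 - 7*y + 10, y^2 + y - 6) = y - 2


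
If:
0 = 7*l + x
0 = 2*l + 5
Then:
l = -5/2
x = 35/2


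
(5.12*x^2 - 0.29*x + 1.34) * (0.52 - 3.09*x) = -15.8208*x^3 + 3.5585*x^2 - 4.2914*x + 0.6968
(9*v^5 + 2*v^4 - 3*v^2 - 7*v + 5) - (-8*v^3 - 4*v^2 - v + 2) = 9*v^5 + 2*v^4 + 8*v^3 + v^2 - 6*v + 3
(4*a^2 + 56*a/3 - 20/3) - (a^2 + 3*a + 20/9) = 3*a^2 + 47*a/3 - 80/9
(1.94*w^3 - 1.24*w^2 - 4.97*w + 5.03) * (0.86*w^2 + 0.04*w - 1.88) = 1.6684*w^5 - 0.9888*w^4 - 7.971*w^3 + 6.4582*w^2 + 9.5448*w - 9.4564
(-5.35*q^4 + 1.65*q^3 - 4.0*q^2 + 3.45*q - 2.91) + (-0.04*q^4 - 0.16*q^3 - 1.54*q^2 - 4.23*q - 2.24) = -5.39*q^4 + 1.49*q^3 - 5.54*q^2 - 0.78*q - 5.15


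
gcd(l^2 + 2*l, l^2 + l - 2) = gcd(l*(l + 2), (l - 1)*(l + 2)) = l + 2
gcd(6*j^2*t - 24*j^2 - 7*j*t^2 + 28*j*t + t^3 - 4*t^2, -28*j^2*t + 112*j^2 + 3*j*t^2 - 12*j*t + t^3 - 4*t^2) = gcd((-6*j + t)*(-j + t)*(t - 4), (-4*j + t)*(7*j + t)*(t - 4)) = t - 4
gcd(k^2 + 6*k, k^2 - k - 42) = k + 6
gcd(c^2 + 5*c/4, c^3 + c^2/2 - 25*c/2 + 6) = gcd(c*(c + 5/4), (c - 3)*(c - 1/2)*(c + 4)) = 1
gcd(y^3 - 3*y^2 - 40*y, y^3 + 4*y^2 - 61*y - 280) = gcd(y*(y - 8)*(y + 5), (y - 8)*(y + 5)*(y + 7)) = y^2 - 3*y - 40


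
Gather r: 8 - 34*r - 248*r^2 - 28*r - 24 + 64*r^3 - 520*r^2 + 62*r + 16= 64*r^3 - 768*r^2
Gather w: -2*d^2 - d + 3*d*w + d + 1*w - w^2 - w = -2*d^2 + 3*d*w - w^2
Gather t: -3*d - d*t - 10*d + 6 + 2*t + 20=-13*d + t*(2 - d) + 26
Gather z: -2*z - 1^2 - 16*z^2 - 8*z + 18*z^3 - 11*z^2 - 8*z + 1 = 18*z^3 - 27*z^2 - 18*z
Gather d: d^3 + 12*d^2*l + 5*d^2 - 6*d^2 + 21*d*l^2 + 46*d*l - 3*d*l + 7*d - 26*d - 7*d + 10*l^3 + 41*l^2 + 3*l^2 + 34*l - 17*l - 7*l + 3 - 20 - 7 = d^3 + d^2*(12*l - 1) + d*(21*l^2 + 43*l - 26) + 10*l^3 + 44*l^2 + 10*l - 24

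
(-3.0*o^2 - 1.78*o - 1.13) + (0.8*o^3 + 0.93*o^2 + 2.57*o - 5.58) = 0.8*o^3 - 2.07*o^2 + 0.79*o - 6.71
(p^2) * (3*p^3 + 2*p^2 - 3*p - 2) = 3*p^5 + 2*p^4 - 3*p^3 - 2*p^2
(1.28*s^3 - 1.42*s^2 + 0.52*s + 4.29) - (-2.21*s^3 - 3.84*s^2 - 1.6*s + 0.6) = 3.49*s^3 + 2.42*s^2 + 2.12*s + 3.69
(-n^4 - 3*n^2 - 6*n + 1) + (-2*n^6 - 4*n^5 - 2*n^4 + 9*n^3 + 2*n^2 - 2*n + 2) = -2*n^6 - 4*n^5 - 3*n^4 + 9*n^3 - n^2 - 8*n + 3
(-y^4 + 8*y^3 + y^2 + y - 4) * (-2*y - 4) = 2*y^5 - 12*y^4 - 34*y^3 - 6*y^2 + 4*y + 16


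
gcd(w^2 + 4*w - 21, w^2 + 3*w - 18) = w - 3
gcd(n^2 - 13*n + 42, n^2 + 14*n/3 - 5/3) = 1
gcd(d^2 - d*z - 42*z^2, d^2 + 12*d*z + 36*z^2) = d + 6*z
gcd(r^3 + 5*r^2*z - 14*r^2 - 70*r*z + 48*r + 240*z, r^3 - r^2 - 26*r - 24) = r - 6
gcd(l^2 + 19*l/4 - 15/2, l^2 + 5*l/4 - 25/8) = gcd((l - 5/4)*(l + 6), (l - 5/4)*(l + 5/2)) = l - 5/4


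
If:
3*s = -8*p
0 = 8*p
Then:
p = 0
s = 0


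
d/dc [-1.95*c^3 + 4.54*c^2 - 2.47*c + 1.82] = -5.85*c^2 + 9.08*c - 2.47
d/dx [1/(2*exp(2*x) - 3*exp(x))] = (3 - 4*exp(x))*exp(-x)/(2*exp(x) - 3)^2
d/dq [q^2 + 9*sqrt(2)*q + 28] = 2*q + 9*sqrt(2)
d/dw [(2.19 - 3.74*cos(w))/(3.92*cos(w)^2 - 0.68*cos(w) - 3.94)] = (-14.6608*cos(w)^2 + 17.1696*cos(w) - 16.2248)*sin(w)/(15.3664*cos(w)^4 - 5.3312*cos(w)^3 - 30.4272*cos(w)^2 + 5.3584*cos(w) + 15.5236)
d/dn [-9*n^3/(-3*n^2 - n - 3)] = 9*n^2*(9*n^2 - n*(6*n + 1) + 3*n + 9)/(3*n^2 + n + 3)^2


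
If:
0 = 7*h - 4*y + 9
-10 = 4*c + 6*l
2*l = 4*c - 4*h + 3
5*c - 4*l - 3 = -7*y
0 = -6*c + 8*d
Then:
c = -207/128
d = -621/512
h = -55/96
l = -113/192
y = 479/384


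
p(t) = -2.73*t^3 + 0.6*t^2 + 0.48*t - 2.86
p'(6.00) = -287.16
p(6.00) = -568.06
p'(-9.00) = -673.71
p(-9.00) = 2031.59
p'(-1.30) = -14.92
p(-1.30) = 3.53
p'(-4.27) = -153.97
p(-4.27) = 218.57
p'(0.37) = -0.20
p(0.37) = -2.74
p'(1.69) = -20.88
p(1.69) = -13.51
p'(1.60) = -18.57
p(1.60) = -11.74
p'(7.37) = -435.53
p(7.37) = -1059.59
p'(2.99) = -69.15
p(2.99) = -69.04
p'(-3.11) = -82.47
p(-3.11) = 83.57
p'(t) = -8.19*t^2 + 1.2*t + 0.48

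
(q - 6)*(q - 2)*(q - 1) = q^3 - 9*q^2 + 20*q - 12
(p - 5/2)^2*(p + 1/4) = p^3 - 19*p^2/4 + 5*p + 25/16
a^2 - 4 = (a - 2)*(a + 2)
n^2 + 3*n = n*(n + 3)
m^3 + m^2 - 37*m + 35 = (m - 5)*(m - 1)*(m + 7)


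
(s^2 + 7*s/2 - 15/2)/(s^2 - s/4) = 2*(2*s^2 + 7*s - 15)/(s*(4*s - 1))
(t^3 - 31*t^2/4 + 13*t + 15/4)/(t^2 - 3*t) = t - 19/4 - 5/(4*t)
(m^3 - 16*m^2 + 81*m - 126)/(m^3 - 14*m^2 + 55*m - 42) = (m - 3)/(m - 1)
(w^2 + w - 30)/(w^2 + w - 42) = (w^2 + w - 30)/(w^2 + w - 42)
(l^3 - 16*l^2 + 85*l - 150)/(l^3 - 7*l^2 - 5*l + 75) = (l - 6)/(l + 3)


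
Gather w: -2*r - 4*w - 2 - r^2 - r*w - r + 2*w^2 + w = -r^2 - 3*r + 2*w^2 + w*(-r - 3) - 2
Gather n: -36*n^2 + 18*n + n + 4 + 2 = -36*n^2 + 19*n + 6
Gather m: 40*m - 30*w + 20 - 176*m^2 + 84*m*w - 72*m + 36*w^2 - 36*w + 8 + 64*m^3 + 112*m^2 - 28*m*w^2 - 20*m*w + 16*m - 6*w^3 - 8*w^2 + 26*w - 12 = 64*m^3 - 64*m^2 + m*(-28*w^2 + 64*w - 16) - 6*w^3 + 28*w^2 - 40*w + 16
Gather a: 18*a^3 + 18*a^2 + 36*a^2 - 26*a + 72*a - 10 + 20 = 18*a^3 + 54*a^2 + 46*a + 10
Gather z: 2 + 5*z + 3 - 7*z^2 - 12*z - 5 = -7*z^2 - 7*z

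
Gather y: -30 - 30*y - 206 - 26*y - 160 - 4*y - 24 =-60*y - 420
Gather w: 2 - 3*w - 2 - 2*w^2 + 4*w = -2*w^2 + w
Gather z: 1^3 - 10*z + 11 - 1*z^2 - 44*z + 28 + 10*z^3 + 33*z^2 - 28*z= 10*z^3 + 32*z^2 - 82*z + 40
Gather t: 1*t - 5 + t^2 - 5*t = t^2 - 4*t - 5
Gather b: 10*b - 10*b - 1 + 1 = 0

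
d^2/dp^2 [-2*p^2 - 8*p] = -4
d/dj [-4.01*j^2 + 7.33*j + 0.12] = 7.33 - 8.02*j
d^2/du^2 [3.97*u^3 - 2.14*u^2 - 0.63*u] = 23.82*u - 4.28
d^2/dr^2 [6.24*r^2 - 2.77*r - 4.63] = 12.4800000000000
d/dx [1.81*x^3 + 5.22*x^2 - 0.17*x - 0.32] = 5.43*x^2 + 10.44*x - 0.17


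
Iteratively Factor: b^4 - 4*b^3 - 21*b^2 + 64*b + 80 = (b + 1)*(b^3 - 5*b^2 - 16*b + 80) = (b + 1)*(b + 4)*(b^2 - 9*b + 20) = (b - 4)*(b + 1)*(b + 4)*(b - 5)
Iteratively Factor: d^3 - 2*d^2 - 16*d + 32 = (d - 4)*(d^2 + 2*d - 8) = (d - 4)*(d + 4)*(d - 2)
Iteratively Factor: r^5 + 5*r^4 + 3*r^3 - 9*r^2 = (r)*(r^4 + 5*r^3 + 3*r^2 - 9*r) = r*(r + 3)*(r^3 + 2*r^2 - 3*r) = r*(r - 1)*(r + 3)*(r^2 + 3*r) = r*(r - 1)*(r + 3)^2*(r)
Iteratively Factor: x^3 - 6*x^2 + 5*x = (x)*(x^2 - 6*x + 5) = x*(x - 1)*(x - 5)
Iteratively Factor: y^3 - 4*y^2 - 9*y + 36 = (y - 3)*(y^2 - y - 12) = (y - 3)*(y + 3)*(y - 4)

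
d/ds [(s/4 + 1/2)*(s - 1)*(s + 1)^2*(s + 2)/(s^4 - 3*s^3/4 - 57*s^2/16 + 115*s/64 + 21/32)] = 16*(64*s^8 - 96*s^7 - 1372*s^6 - 1692*s^5 + 1827*s^4 + 2706*s^3 - 1633*s^2 - 1908*s + 124)/(4096*s^8 - 6144*s^7 - 26880*s^6 + 36608*s^5 + 46320*s^4 - 56472*s^3 - 5927*s^2 + 9660*s + 1764)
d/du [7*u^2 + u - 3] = 14*u + 1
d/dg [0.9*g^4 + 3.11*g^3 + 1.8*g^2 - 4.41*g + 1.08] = 3.6*g^3 + 9.33*g^2 + 3.6*g - 4.41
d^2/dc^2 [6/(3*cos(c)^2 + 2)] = 36*(6*sin(c)^4 + sin(c)^2 - 5)/(3*sin(c)^2 - 5)^3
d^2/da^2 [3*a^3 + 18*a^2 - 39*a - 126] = 18*a + 36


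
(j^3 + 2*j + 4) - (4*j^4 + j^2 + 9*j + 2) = -4*j^4 + j^3 - j^2 - 7*j + 2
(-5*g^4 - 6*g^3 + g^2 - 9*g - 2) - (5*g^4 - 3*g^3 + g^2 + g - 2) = -10*g^4 - 3*g^3 - 10*g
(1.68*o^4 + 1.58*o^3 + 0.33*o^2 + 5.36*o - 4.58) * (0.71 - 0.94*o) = -1.5792*o^5 - 0.2924*o^4 + 0.8116*o^3 - 4.8041*o^2 + 8.1108*o - 3.2518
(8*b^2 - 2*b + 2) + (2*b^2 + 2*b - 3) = 10*b^2 - 1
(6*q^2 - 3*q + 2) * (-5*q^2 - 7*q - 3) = -30*q^4 - 27*q^3 - 7*q^2 - 5*q - 6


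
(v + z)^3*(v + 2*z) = v^4 + 5*v^3*z + 9*v^2*z^2 + 7*v*z^3 + 2*z^4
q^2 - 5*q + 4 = (q - 4)*(q - 1)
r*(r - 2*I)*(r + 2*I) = r^3 + 4*r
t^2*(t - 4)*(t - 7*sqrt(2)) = t^4 - 7*sqrt(2)*t^3 - 4*t^3 + 28*sqrt(2)*t^2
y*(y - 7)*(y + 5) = y^3 - 2*y^2 - 35*y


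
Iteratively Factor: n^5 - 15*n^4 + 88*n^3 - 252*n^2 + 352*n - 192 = (n - 4)*(n^4 - 11*n^3 + 44*n^2 - 76*n + 48) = (n - 4)*(n - 2)*(n^3 - 9*n^2 + 26*n - 24) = (n - 4)^2*(n - 2)*(n^2 - 5*n + 6) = (n - 4)^2*(n - 2)^2*(n - 3)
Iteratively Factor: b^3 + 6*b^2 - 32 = (b + 4)*(b^2 + 2*b - 8) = (b - 2)*(b + 4)*(b + 4)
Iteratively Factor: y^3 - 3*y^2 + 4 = (y - 2)*(y^2 - y - 2) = (y - 2)*(y + 1)*(y - 2)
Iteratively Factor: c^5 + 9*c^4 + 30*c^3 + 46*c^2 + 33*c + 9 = (c + 1)*(c^4 + 8*c^3 + 22*c^2 + 24*c + 9) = (c + 1)^2*(c^3 + 7*c^2 + 15*c + 9) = (c + 1)^3*(c^2 + 6*c + 9) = (c + 1)^3*(c + 3)*(c + 3)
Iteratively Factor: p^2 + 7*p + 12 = (p + 3)*(p + 4)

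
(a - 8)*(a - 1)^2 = a^3 - 10*a^2 + 17*a - 8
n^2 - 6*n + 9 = (n - 3)^2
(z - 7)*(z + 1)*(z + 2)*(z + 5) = z^4 + z^3 - 39*z^2 - 109*z - 70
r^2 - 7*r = r*(r - 7)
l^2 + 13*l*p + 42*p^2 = (l + 6*p)*(l + 7*p)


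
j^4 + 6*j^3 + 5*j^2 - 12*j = j*(j - 1)*(j + 3)*(j + 4)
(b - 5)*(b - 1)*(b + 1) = b^3 - 5*b^2 - b + 5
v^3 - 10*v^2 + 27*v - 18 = (v - 6)*(v - 3)*(v - 1)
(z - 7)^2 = z^2 - 14*z + 49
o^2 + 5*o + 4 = (o + 1)*(o + 4)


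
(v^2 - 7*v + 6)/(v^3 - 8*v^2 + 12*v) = (v - 1)/(v*(v - 2))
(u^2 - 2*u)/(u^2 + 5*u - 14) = u/(u + 7)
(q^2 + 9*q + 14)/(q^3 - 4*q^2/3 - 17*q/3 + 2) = 3*(q + 7)/(3*q^2 - 10*q + 3)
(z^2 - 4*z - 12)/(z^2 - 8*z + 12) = (z + 2)/(z - 2)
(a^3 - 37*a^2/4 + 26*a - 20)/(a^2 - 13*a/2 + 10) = (4*a^2 - 21*a + 20)/(2*(2*a - 5))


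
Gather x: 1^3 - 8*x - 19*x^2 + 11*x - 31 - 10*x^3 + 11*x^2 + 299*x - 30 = -10*x^3 - 8*x^2 + 302*x - 60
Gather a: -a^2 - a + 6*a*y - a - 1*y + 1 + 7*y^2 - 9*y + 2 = -a^2 + a*(6*y - 2) + 7*y^2 - 10*y + 3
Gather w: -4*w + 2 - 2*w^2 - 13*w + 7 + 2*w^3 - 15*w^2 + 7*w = 2*w^3 - 17*w^2 - 10*w + 9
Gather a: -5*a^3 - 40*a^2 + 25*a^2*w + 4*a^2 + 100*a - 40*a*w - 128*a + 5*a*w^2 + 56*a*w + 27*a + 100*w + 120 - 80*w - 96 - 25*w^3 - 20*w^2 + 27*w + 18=-5*a^3 + a^2*(25*w - 36) + a*(5*w^2 + 16*w - 1) - 25*w^3 - 20*w^2 + 47*w + 42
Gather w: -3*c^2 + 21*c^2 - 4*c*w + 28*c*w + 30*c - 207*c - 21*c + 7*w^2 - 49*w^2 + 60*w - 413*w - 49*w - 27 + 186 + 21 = 18*c^2 - 198*c - 42*w^2 + w*(24*c - 402) + 180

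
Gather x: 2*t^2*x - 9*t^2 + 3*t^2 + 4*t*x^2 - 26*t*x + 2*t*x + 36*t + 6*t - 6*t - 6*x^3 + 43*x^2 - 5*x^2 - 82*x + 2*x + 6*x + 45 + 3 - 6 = -6*t^2 + 36*t - 6*x^3 + x^2*(4*t + 38) + x*(2*t^2 - 24*t - 74) + 42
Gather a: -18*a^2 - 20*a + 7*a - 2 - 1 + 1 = -18*a^2 - 13*a - 2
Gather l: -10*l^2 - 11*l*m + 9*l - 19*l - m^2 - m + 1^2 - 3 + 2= -10*l^2 + l*(-11*m - 10) - m^2 - m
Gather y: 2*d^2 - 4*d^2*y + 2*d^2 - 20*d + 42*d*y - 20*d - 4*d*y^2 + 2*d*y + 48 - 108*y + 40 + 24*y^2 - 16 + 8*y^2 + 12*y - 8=4*d^2 - 40*d + y^2*(32 - 4*d) + y*(-4*d^2 + 44*d - 96) + 64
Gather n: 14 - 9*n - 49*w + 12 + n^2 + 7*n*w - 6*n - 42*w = n^2 + n*(7*w - 15) - 91*w + 26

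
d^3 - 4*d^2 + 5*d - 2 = (d - 2)*(d - 1)^2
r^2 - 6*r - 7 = (r - 7)*(r + 1)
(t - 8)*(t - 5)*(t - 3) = t^3 - 16*t^2 + 79*t - 120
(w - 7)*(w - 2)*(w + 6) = w^3 - 3*w^2 - 40*w + 84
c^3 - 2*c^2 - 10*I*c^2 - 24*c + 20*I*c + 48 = (c - 2)*(c - 6*I)*(c - 4*I)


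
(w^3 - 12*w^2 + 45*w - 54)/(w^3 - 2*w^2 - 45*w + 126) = (w - 3)/(w + 7)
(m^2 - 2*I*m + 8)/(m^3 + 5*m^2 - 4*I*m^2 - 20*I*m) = (m + 2*I)/(m*(m + 5))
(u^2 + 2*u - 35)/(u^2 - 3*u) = (u^2 + 2*u - 35)/(u*(u - 3))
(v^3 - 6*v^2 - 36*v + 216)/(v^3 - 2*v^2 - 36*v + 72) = (v - 6)/(v - 2)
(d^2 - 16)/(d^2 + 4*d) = (d - 4)/d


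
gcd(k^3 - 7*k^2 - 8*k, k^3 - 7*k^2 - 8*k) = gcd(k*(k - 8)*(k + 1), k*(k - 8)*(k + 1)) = k^3 - 7*k^2 - 8*k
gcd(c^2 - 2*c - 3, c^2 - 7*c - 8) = c + 1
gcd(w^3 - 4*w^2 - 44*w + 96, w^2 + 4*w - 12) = w^2 + 4*w - 12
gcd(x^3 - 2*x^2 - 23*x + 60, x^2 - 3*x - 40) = x + 5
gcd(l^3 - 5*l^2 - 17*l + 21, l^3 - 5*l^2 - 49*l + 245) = l - 7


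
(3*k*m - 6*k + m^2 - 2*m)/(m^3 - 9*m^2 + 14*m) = (3*k + m)/(m*(m - 7))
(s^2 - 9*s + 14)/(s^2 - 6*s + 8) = (s - 7)/(s - 4)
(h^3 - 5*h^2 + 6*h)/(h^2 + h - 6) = h*(h - 3)/(h + 3)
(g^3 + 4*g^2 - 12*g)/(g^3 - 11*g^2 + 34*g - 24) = g*(g^2 + 4*g - 12)/(g^3 - 11*g^2 + 34*g - 24)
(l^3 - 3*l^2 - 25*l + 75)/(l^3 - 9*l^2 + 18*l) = (l^2 - 25)/(l*(l - 6))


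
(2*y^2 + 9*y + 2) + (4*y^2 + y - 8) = 6*y^2 + 10*y - 6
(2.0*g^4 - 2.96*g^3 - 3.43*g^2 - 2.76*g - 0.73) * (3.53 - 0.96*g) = -1.92*g^5 + 9.9016*g^4 - 7.156*g^3 - 9.4583*g^2 - 9.042*g - 2.5769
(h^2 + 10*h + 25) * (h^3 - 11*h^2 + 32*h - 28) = h^5 - h^4 - 53*h^3 + 17*h^2 + 520*h - 700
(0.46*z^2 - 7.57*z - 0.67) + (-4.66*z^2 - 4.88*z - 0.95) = -4.2*z^2 - 12.45*z - 1.62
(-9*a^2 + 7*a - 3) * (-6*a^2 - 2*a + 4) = 54*a^4 - 24*a^3 - 32*a^2 + 34*a - 12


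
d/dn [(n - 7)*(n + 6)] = 2*n - 1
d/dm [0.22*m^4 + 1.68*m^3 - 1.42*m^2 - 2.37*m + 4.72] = 0.88*m^3 + 5.04*m^2 - 2.84*m - 2.37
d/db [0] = 0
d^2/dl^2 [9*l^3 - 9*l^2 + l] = 54*l - 18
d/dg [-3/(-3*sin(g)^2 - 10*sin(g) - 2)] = -6*(3*sin(g) + 5)*cos(g)/(3*sin(g)^2 + 10*sin(g) + 2)^2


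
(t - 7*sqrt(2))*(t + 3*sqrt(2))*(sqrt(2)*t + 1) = sqrt(2)*t^3 - 7*t^2 - 46*sqrt(2)*t - 42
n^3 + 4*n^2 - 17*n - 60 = (n - 4)*(n + 3)*(n + 5)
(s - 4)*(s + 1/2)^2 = s^3 - 3*s^2 - 15*s/4 - 1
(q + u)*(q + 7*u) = q^2 + 8*q*u + 7*u^2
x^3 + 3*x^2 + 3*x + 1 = (x + 1)^3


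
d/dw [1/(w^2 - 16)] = -2*w/(w^2 - 16)^2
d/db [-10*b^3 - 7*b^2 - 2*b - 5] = -30*b^2 - 14*b - 2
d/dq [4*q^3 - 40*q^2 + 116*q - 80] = 12*q^2 - 80*q + 116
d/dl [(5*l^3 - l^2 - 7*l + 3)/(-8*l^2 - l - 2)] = (-40*l^4 - 10*l^3 - 85*l^2 + 52*l + 17)/(64*l^4 + 16*l^3 + 33*l^2 + 4*l + 4)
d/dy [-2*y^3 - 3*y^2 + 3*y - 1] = -6*y^2 - 6*y + 3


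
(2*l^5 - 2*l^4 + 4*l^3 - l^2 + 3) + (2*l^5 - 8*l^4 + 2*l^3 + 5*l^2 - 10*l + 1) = 4*l^5 - 10*l^4 + 6*l^3 + 4*l^2 - 10*l + 4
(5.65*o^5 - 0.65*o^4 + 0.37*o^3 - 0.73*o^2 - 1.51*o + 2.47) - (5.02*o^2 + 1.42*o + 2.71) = 5.65*o^5 - 0.65*o^4 + 0.37*o^3 - 5.75*o^2 - 2.93*o - 0.24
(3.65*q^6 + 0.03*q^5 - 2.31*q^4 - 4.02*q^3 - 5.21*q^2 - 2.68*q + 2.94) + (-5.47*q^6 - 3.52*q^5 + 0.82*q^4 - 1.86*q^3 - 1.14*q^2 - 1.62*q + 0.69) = -1.82*q^6 - 3.49*q^5 - 1.49*q^4 - 5.88*q^3 - 6.35*q^2 - 4.3*q + 3.63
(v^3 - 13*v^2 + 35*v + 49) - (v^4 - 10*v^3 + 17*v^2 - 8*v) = -v^4 + 11*v^3 - 30*v^2 + 43*v + 49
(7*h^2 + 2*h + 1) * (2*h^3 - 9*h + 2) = 14*h^5 + 4*h^4 - 61*h^3 - 4*h^2 - 5*h + 2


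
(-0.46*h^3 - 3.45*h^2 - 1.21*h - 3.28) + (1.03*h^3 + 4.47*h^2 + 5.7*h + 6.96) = 0.57*h^3 + 1.02*h^2 + 4.49*h + 3.68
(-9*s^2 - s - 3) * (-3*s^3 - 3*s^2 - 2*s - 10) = 27*s^5 + 30*s^4 + 30*s^3 + 101*s^2 + 16*s + 30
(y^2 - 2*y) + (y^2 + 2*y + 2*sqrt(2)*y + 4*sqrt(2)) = 2*y^2 + 2*sqrt(2)*y + 4*sqrt(2)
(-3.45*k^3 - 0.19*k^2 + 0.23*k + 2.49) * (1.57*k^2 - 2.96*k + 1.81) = -5.4165*k^5 + 9.9137*k^4 - 5.321*k^3 + 2.8846*k^2 - 6.9541*k + 4.5069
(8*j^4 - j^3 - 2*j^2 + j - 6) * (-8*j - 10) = -64*j^5 - 72*j^4 + 26*j^3 + 12*j^2 + 38*j + 60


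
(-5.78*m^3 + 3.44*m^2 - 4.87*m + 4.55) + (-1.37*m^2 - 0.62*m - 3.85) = -5.78*m^3 + 2.07*m^2 - 5.49*m + 0.7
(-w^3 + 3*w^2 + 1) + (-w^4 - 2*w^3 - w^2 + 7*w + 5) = -w^4 - 3*w^3 + 2*w^2 + 7*w + 6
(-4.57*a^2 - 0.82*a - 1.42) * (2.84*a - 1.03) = -12.9788*a^3 + 2.3783*a^2 - 3.1882*a + 1.4626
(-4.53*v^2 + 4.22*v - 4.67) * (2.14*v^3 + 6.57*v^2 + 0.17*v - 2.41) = -9.6942*v^5 - 20.7313*v^4 + 16.9615*v^3 - 19.0472*v^2 - 10.9641*v + 11.2547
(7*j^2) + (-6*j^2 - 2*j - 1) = j^2 - 2*j - 1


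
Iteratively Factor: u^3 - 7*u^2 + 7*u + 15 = (u - 3)*(u^2 - 4*u - 5) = (u - 3)*(u + 1)*(u - 5)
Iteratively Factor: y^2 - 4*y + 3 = (y - 1)*(y - 3)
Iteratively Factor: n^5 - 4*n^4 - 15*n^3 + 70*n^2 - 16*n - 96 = (n + 4)*(n^4 - 8*n^3 + 17*n^2 + 2*n - 24) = (n + 1)*(n + 4)*(n^3 - 9*n^2 + 26*n - 24) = (n - 4)*(n + 1)*(n + 4)*(n^2 - 5*n + 6) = (n - 4)*(n - 2)*(n + 1)*(n + 4)*(n - 3)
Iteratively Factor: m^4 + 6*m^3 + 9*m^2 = (m + 3)*(m^3 + 3*m^2) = m*(m + 3)*(m^2 + 3*m) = m*(m + 3)^2*(m)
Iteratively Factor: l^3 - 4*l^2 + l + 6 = (l + 1)*(l^2 - 5*l + 6) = (l - 2)*(l + 1)*(l - 3)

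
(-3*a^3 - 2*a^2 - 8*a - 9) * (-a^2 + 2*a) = 3*a^5 - 4*a^4 + 4*a^3 - 7*a^2 - 18*a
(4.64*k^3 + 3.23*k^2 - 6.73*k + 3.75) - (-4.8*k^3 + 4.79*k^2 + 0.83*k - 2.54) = 9.44*k^3 - 1.56*k^2 - 7.56*k + 6.29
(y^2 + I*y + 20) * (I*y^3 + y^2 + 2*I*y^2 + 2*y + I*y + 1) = I*y^5 + 2*I*y^4 + 22*I*y^3 + 20*y^2 + 42*I*y^2 + 40*y + 21*I*y + 20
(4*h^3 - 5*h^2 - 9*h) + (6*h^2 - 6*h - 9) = 4*h^3 + h^2 - 15*h - 9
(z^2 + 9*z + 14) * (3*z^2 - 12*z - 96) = 3*z^4 + 15*z^3 - 162*z^2 - 1032*z - 1344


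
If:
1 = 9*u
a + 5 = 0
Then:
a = -5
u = 1/9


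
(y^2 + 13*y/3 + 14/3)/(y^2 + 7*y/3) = (y + 2)/y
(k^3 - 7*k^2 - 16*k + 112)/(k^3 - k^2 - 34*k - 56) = (k - 4)/(k + 2)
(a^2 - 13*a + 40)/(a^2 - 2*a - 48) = (a - 5)/(a + 6)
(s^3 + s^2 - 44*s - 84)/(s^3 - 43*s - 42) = (s + 2)/(s + 1)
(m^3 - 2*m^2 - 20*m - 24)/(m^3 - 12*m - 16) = (m - 6)/(m - 4)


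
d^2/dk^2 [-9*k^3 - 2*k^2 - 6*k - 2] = -54*k - 4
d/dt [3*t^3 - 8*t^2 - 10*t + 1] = 9*t^2 - 16*t - 10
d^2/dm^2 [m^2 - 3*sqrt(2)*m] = 2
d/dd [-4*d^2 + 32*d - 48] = 32 - 8*d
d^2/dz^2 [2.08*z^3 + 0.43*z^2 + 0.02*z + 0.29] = 12.48*z + 0.86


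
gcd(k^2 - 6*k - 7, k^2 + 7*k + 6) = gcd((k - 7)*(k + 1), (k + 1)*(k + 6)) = k + 1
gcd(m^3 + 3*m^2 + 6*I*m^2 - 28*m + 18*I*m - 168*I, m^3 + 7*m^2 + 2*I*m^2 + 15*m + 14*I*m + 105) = m + 7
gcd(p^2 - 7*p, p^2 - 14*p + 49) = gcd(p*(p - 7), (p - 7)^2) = p - 7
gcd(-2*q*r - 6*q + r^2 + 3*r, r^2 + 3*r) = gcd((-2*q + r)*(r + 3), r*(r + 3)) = r + 3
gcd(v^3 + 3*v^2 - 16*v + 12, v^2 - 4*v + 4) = v - 2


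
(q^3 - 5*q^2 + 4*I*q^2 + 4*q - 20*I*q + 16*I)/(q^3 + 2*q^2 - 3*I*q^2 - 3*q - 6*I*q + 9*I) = (q^2 + 4*q*(-1 + I) - 16*I)/(q^2 + 3*q*(1 - I) - 9*I)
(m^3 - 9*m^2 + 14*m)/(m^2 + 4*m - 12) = m*(m - 7)/(m + 6)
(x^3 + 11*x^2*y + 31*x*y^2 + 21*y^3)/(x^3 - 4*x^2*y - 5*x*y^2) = (x^2 + 10*x*y + 21*y^2)/(x*(x - 5*y))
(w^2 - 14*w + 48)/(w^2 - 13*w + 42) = (w - 8)/(w - 7)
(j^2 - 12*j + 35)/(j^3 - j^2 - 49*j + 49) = (j - 5)/(j^2 + 6*j - 7)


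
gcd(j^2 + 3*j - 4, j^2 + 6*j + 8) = j + 4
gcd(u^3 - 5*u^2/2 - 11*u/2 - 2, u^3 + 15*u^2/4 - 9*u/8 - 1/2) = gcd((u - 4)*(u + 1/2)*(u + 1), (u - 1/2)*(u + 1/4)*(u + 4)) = 1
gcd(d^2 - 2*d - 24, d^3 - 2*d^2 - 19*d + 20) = d + 4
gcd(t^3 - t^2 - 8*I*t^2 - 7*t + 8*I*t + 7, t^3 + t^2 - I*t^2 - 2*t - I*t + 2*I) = t^2 + t*(-1 - I) + I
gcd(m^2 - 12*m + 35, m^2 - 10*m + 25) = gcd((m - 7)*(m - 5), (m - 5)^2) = m - 5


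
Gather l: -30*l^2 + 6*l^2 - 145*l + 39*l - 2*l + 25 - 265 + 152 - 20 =-24*l^2 - 108*l - 108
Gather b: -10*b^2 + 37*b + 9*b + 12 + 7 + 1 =-10*b^2 + 46*b + 20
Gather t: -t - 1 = -t - 1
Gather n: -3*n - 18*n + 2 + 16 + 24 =42 - 21*n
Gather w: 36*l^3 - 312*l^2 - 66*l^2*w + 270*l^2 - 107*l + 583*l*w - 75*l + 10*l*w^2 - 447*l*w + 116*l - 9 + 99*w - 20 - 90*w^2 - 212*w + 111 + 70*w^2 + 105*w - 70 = 36*l^3 - 42*l^2 - 66*l + w^2*(10*l - 20) + w*(-66*l^2 + 136*l - 8) + 12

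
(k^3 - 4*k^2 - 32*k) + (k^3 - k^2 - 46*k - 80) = 2*k^3 - 5*k^2 - 78*k - 80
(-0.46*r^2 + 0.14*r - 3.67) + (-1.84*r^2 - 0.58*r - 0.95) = -2.3*r^2 - 0.44*r - 4.62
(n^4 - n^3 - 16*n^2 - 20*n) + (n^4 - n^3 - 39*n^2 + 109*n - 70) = 2*n^4 - 2*n^3 - 55*n^2 + 89*n - 70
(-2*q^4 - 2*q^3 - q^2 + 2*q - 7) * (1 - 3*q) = 6*q^5 + 4*q^4 + q^3 - 7*q^2 + 23*q - 7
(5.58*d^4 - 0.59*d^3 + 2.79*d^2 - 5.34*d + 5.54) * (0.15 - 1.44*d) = -8.0352*d^5 + 1.6866*d^4 - 4.1061*d^3 + 8.1081*d^2 - 8.7786*d + 0.831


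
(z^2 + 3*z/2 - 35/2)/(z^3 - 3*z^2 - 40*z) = (z - 7/2)/(z*(z - 8))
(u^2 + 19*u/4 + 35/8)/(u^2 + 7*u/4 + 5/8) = (2*u + 7)/(2*u + 1)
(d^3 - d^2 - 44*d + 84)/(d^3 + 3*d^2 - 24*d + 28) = (d - 6)/(d - 2)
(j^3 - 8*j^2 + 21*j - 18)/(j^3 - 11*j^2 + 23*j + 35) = (j^3 - 8*j^2 + 21*j - 18)/(j^3 - 11*j^2 + 23*j + 35)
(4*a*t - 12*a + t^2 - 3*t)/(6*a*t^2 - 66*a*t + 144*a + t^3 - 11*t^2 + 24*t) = (4*a + t)/(6*a*t - 48*a + t^2 - 8*t)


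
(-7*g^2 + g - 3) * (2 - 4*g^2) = 28*g^4 - 4*g^3 - 2*g^2 + 2*g - 6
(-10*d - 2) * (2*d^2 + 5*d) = -20*d^3 - 54*d^2 - 10*d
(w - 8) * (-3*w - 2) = -3*w^2 + 22*w + 16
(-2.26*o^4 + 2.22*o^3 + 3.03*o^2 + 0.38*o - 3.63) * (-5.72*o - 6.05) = 12.9272*o^5 + 0.974599999999997*o^4 - 30.7626*o^3 - 20.5051*o^2 + 18.4646*o + 21.9615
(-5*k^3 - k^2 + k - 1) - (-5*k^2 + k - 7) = -5*k^3 + 4*k^2 + 6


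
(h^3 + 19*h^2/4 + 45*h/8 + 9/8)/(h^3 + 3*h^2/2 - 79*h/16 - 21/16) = 2*(2*h + 3)/(4*h - 7)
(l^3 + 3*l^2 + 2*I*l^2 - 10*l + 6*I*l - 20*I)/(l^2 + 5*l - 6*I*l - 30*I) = (l^2 + 2*l*(-1 + I) - 4*I)/(l - 6*I)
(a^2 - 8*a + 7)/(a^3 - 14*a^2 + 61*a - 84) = (a - 1)/(a^2 - 7*a + 12)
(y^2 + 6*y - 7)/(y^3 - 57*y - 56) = (y - 1)/(y^2 - 7*y - 8)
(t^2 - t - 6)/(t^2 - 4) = (t - 3)/(t - 2)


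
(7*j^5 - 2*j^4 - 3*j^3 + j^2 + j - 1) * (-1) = -7*j^5 + 2*j^4 + 3*j^3 - j^2 - j + 1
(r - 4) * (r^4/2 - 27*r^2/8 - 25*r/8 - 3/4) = r^5/2 - 2*r^4 - 27*r^3/8 + 83*r^2/8 + 47*r/4 + 3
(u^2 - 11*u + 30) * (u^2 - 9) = u^4 - 11*u^3 + 21*u^2 + 99*u - 270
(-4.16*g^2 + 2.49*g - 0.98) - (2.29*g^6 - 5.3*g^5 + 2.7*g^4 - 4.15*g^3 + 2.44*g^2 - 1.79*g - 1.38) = -2.29*g^6 + 5.3*g^5 - 2.7*g^4 + 4.15*g^3 - 6.6*g^2 + 4.28*g + 0.4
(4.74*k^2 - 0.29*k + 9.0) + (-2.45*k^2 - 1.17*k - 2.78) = 2.29*k^2 - 1.46*k + 6.22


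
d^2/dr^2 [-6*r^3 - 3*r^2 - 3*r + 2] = -36*r - 6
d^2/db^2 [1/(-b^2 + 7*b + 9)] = 2*(-b^2 + 7*b + (2*b - 7)^2 + 9)/(-b^2 + 7*b + 9)^3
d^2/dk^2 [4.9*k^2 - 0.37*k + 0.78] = 9.80000000000000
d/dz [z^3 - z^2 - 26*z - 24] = 3*z^2 - 2*z - 26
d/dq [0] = 0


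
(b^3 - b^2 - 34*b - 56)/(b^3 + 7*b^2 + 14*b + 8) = (b - 7)/(b + 1)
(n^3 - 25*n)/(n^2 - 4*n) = (n^2 - 25)/(n - 4)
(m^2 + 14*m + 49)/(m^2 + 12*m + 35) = (m + 7)/(m + 5)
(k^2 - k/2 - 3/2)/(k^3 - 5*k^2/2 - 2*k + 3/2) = (2*k - 3)/(2*k^2 - 7*k + 3)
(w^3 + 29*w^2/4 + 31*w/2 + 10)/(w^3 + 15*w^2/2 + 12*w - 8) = (4*w^2 + 13*w + 10)/(2*(2*w^2 + 7*w - 4))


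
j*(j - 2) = j^2 - 2*j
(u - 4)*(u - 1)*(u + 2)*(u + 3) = u^4 - 15*u^2 - 10*u + 24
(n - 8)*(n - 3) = n^2 - 11*n + 24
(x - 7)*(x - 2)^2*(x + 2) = x^4 - 9*x^3 + 10*x^2 + 36*x - 56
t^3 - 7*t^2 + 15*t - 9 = (t - 3)^2*(t - 1)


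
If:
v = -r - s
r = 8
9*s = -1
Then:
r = 8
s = -1/9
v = -71/9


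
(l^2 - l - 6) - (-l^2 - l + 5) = 2*l^2 - 11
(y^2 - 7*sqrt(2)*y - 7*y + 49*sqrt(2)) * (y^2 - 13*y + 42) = y^4 - 20*y^3 - 7*sqrt(2)*y^3 + 133*y^2 + 140*sqrt(2)*y^2 - 931*sqrt(2)*y - 294*y + 2058*sqrt(2)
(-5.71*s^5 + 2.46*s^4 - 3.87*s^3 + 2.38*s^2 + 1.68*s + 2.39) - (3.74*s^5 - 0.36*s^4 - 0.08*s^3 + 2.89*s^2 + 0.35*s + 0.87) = -9.45*s^5 + 2.82*s^4 - 3.79*s^3 - 0.51*s^2 + 1.33*s + 1.52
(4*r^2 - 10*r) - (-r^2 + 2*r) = 5*r^2 - 12*r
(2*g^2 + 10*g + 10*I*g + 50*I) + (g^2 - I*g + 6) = 3*g^2 + 10*g + 9*I*g + 6 + 50*I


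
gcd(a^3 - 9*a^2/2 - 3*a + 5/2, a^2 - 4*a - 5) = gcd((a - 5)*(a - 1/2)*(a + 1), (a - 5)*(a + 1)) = a^2 - 4*a - 5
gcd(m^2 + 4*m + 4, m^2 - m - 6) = m + 2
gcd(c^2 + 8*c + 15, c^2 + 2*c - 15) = c + 5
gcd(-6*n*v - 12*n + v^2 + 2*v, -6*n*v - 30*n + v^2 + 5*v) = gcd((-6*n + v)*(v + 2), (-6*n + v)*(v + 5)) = -6*n + v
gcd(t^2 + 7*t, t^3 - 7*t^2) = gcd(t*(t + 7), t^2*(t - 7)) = t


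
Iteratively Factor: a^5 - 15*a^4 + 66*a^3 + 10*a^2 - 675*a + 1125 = (a - 5)*(a^4 - 10*a^3 + 16*a^2 + 90*a - 225) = (a - 5)*(a - 3)*(a^3 - 7*a^2 - 5*a + 75) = (a - 5)^2*(a - 3)*(a^2 - 2*a - 15) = (a - 5)^3*(a - 3)*(a + 3)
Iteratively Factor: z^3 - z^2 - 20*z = (z - 5)*(z^2 + 4*z) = z*(z - 5)*(z + 4)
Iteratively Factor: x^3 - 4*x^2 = (x)*(x^2 - 4*x) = x*(x - 4)*(x)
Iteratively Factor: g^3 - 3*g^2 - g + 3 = (g + 1)*(g^2 - 4*g + 3) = (g - 1)*(g + 1)*(g - 3)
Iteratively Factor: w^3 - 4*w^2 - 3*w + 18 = (w + 2)*(w^2 - 6*w + 9) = (w - 3)*(w + 2)*(w - 3)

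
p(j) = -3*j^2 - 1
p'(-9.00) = 54.00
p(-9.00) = -244.00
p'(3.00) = -18.00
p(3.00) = -28.00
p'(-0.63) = 3.78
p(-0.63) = -2.19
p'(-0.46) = 2.76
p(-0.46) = -1.63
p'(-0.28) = 1.68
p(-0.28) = -1.24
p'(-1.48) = 8.88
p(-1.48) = -7.57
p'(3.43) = -20.58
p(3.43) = -36.29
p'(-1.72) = 10.32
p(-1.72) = -9.88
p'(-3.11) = 18.66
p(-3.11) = -30.02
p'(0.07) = -0.42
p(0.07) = -1.01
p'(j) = -6*j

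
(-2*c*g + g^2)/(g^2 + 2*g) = (-2*c + g)/(g + 2)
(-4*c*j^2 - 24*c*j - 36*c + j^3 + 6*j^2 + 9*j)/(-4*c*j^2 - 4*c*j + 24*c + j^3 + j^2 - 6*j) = (j + 3)/(j - 2)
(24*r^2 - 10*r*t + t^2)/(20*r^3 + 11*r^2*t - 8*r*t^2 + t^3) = (6*r - t)/(5*r^2 + 4*r*t - t^2)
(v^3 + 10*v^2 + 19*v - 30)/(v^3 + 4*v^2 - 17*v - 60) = (v^2 + 5*v - 6)/(v^2 - v - 12)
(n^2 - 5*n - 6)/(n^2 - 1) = (n - 6)/(n - 1)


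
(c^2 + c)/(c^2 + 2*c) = (c + 1)/(c + 2)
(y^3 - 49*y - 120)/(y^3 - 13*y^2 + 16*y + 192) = (y + 5)/(y - 8)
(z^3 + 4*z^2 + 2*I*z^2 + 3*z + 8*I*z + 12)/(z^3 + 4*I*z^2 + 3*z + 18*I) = (z^2 + z*(4 - I) - 4*I)/(z^2 + I*z + 6)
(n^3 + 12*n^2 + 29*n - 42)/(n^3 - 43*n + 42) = (n + 6)/(n - 6)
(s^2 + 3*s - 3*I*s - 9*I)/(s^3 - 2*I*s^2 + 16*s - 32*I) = (s^2 + 3*s*(1 - I) - 9*I)/(s^3 - 2*I*s^2 + 16*s - 32*I)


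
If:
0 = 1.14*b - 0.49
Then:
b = 0.43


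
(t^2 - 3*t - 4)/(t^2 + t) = (t - 4)/t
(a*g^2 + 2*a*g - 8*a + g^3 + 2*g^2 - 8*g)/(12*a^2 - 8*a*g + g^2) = (a*g^2 + 2*a*g - 8*a + g^3 + 2*g^2 - 8*g)/(12*a^2 - 8*a*g + g^2)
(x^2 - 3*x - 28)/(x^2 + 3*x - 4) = (x - 7)/(x - 1)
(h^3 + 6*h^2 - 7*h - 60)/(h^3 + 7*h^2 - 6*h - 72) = (h + 5)/(h + 6)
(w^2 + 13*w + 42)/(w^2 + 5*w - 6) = (w + 7)/(w - 1)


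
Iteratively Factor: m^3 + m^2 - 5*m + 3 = (m + 3)*(m^2 - 2*m + 1) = (m - 1)*(m + 3)*(m - 1)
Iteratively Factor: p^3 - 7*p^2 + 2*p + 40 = (p + 2)*(p^2 - 9*p + 20) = (p - 5)*(p + 2)*(p - 4)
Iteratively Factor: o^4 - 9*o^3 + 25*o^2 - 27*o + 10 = (o - 5)*(o^3 - 4*o^2 + 5*o - 2) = (o - 5)*(o - 1)*(o^2 - 3*o + 2) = (o - 5)*(o - 2)*(o - 1)*(o - 1)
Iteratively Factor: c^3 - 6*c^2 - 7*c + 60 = (c + 3)*(c^2 - 9*c + 20) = (c - 5)*(c + 3)*(c - 4)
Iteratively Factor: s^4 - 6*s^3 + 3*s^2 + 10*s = (s + 1)*(s^3 - 7*s^2 + 10*s) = (s - 5)*(s + 1)*(s^2 - 2*s) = s*(s - 5)*(s + 1)*(s - 2)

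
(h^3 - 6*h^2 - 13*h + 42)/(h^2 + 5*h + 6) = (h^2 - 9*h + 14)/(h + 2)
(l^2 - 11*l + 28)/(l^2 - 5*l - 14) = (l - 4)/(l + 2)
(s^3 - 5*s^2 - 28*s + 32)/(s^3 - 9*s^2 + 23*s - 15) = (s^2 - 4*s - 32)/(s^2 - 8*s + 15)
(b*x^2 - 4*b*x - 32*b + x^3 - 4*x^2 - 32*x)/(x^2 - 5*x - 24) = (b*x + 4*b + x^2 + 4*x)/(x + 3)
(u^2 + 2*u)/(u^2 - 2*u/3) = 3*(u + 2)/(3*u - 2)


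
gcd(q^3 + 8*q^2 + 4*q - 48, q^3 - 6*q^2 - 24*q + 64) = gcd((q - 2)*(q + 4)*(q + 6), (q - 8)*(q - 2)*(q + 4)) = q^2 + 2*q - 8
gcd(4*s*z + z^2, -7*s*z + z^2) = z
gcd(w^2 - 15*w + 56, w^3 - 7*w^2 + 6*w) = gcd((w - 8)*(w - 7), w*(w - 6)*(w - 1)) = 1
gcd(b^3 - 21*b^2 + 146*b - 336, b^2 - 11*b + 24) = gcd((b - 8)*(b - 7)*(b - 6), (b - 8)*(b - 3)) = b - 8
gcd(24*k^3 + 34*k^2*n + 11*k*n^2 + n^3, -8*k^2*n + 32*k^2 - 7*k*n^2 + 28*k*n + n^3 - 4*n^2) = k + n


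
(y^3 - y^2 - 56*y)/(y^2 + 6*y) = (y^2 - y - 56)/(y + 6)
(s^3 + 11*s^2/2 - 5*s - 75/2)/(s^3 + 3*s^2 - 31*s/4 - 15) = 2*(s^2 + 8*s + 15)/(2*s^2 + 11*s + 12)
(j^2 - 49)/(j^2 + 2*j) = (j^2 - 49)/(j*(j + 2))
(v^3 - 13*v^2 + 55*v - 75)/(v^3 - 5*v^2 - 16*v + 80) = (v^2 - 8*v + 15)/(v^2 - 16)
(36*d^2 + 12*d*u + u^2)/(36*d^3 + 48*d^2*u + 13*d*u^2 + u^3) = 1/(d + u)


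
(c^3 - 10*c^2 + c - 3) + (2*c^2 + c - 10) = c^3 - 8*c^2 + 2*c - 13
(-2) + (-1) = -3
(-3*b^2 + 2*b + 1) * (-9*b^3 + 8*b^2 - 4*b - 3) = 27*b^5 - 42*b^4 + 19*b^3 + 9*b^2 - 10*b - 3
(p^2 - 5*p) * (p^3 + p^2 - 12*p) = p^5 - 4*p^4 - 17*p^3 + 60*p^2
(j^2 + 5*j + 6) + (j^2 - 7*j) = 2*j^2 - 2*j + 6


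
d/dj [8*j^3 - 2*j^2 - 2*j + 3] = 24*j^2 - 4*j - 2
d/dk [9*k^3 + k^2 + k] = 27*k^2 + 2*k + 1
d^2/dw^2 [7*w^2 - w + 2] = 14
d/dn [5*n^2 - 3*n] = 10*n - 3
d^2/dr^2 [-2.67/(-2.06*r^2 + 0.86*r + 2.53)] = (22.660824*r^2 - 9.460344*r - 2.67*(4.12*r - 0.86)*(8.24*r - 1.72) - 27.831012)/(-2.06*r^2 + 0.86*r + 2.53)^3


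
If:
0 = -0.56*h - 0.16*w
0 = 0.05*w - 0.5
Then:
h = -2.86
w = 10.00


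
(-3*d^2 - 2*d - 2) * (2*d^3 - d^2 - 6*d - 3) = -6*d^5 - d^4 + 16*d^3 + 23*d^2 + 18*d + 6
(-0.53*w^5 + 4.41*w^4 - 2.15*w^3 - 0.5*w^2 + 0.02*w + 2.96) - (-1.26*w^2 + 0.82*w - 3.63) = -0.53*w^5 + 4.41*w^4 - 2.15*w^3 + 0.76*w^2 - 0.8*w + 6.59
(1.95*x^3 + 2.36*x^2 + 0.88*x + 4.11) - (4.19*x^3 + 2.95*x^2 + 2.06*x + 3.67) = -2.24*x^3 - 0.59*x^2 - 1.18*x + 0.44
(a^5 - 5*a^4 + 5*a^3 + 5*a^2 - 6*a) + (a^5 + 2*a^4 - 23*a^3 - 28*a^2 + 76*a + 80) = 2*a^5 - 3*a^4 - 18*a^3 - 23*a^2 + 70*a + 80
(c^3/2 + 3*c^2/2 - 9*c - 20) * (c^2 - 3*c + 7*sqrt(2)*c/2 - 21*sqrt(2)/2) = c^5/2 + 7*sqrt(2)*c^4/4 - 27*c^3/2 - 189*sqrt(2)*c^2/4 + 7*c^2 + 49*sqrt(2)*c/2 + 60*c + 210*sqrt(2)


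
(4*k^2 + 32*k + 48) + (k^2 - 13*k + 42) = 5*k^2 + 19*k + 90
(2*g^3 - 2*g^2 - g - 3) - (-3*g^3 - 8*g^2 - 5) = 5*g^3 + 6*g^2 - g + 2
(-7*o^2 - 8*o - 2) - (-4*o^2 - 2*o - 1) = -3*o^2 - 6*o - 1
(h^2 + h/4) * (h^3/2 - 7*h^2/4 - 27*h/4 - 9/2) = h^5/2 - 13*h^4/8 - 115*h^3/16 - 99*h^2/16 - 9*h/8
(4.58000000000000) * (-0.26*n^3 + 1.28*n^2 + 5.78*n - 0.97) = -1.1908*n^3 + 5.8624*n^2 + 26.4724*n - 4.4426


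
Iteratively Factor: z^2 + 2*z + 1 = (z + 1)*(z + 1)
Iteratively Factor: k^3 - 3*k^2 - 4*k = (k)*(k^2 - 3*k - 4) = k*(k + 1)*(k - 4)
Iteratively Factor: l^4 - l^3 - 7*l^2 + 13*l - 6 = (l - 2)*(l^3 + l^2 - 5*l + 3) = (l - 2)*(l + 3)*(l^2 - 2*l + 1) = (l - 2)*(l - 1)*(l + 3)*(l - 1)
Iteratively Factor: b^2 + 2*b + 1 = (b + 1)*(b + 1)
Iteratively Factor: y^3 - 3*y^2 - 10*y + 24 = (y - 4)*(y^2 + y - 6) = (y - 4)*(y - 2)*(y + 3)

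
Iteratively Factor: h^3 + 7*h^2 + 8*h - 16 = (h - 1)*(h^2 + 8*h + 16) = (h - 1)*(h + 4)*(h + 4)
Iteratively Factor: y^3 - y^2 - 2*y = (y + 1)*(y^2 - 2*y) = (y - 2)*(y + 1)*(y)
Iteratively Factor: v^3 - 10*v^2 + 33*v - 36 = (v - 4)*(v^2 - 6*v + 9) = (v - 4)*(v - 3)*(v - 3)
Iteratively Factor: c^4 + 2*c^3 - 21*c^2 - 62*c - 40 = (c + 4)*(c^3 - 2*c^2 - 13*c - 10) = (c + 1)*(c + 4)*(c^2 - 3*c - 10) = (c - 5)*(c + 1)*(c + 4)*(c + 2)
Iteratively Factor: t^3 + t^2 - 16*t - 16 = (t - 4)*(t^2 + 5*t + 4) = (t - 4)*(t + 1)*(t + 4)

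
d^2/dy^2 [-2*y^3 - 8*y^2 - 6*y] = -12*y - 16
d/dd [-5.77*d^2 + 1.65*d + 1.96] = 1.65 - 11.54*d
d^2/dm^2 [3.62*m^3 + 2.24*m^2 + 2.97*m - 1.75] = 21.72*m + 4.48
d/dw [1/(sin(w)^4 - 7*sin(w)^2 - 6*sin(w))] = 2*(-2*sin(w)^3 + 7*sin(w) + 3)*cos(w)/((-sin(w)^3 + 7*sin(w) + 6)^2*sin(w)^2)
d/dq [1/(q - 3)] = -1/(q - 3)^2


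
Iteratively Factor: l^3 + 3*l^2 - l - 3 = (l - 1)*(l^2 + 4*l + 3) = (l - 1)*(l + 3)*(l + 1)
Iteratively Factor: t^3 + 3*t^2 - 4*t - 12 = (t + 2)*(t^2 + t - 6) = (t + 2)*(t + 3)*(t - 2)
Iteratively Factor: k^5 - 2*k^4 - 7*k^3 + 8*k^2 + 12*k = (k + 2)*(k^4 - 4*k^3 + k^2 + 6*k) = (k + 1)*(k + 2)*(k^3 - 5*k^2 + 6*k) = k*(k + 1)*(k + 2)*(k^2 - 5*k + 6) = k*(k - 2)*(k + 1)*(k + 2)*(k - 3)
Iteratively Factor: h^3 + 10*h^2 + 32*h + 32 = (h + 2)*(h^2 + 8*h + 16) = (h + 2)*(h + 4)*(h + 4)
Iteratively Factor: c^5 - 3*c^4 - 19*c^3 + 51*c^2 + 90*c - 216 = (c - 2)*(c^4 - c^3 - 21*c^2 + 9*c + 108) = (c - 3)*(c - 2)*(c^3 + 2*c^2 - 15*c - 36) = (c - 4)*(c - 3)*(c - 2)*(c^2 + 6*c + 9) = (c - 4)*(c - 3)*(c - 2)*(c + 3)*(c + 3)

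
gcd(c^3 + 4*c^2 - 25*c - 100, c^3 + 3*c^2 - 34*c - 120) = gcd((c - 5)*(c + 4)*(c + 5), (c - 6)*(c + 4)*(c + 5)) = c^2 + 9*c + 20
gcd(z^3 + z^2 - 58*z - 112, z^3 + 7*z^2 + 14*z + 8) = z + 2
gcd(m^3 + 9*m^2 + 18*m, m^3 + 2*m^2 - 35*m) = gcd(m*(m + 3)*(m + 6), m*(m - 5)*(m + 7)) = m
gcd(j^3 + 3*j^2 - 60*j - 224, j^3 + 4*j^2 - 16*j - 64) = j + 4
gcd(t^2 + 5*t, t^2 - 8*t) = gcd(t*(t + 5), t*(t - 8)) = t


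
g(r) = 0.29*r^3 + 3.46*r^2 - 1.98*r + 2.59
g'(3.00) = 26.61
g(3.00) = 35.62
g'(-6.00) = -12.18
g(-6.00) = 76.39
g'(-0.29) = -3.91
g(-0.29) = 3.45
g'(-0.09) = -2.60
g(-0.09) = 2.80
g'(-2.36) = -13.47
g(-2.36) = 22.72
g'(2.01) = 15.44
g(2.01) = 14.94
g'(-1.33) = -9.64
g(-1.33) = 10.66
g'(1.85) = 13.80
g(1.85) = 12.61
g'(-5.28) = -14.26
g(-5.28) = 66.82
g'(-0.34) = -4.23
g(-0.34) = 3.65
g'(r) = 0.87*r^2 + 6.92*r - 1.98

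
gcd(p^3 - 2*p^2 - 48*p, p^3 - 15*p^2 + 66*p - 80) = p - 8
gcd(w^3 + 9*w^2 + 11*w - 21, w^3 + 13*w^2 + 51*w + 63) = w^2 + 10*w + 21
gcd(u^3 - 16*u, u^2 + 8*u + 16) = u + 4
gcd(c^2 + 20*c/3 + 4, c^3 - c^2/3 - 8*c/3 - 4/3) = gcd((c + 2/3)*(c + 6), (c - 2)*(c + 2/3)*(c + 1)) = c + 2/3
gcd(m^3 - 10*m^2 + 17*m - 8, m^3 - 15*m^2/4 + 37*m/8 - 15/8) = m - 1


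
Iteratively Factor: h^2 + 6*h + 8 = (h + 2)*(h + 4)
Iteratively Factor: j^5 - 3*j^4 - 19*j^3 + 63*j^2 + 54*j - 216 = (j + 4)*(j^4 - 7*j^3 + 9*j^2 + 27*j - 54) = (j - 3)*(j + 4)*(j^3 - 4*j^2 - 3*j + 18) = (j - 3)*(j + 2)*(j + 4)*(j^2 - 6*j + 9) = (j - 3)^2*(j + 2)*(j + 4)*(j - 3)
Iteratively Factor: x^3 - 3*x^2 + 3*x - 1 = (x - 1)*(x^2 - 2*x + 1) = (x - 1)^2*(x - 1)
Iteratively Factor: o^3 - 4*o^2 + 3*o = (o - 1)*(o^2 - 3*o) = (o - 3)*(o - 1)*(o)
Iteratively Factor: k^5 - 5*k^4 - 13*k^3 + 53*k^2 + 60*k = (k - 4)*(k^4 - k^3 - 17*k^2 - 15*k) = (k - 4)*(k + 1)*(k^3 - 2*k^2 - 15*k) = (k - 4)*(k + 1)*(k + 3)*(k^2 - 5*k) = (k - 5)*(k - 4)*(k + 1)*(k + 3)*(k)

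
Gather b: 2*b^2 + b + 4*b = 2*b^2 + 5*b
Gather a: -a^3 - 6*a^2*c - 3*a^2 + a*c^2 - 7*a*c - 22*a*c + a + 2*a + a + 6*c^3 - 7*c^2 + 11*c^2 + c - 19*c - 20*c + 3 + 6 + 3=-a^3 + a^2*(-6*c - 3) + a*(c^2 - 29*c + 4) + 6*c^3 + 4*c^2 - 38*c + 12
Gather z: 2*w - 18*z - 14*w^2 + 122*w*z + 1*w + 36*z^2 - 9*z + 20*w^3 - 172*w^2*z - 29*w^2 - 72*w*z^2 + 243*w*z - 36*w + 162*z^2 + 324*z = 20*w^3 - 43*w^2 - 33*w + z^2*(198 - 72*w) + z*(-172*w^2 + 365*w + 297)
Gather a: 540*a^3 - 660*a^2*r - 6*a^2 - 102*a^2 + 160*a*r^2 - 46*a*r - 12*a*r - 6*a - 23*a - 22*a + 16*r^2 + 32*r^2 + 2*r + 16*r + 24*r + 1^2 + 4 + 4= 540*a^3 + a^2*(-660*r - 108) + a*(160*r^2 - 58*r - 51) + 48*r^2 + 42*r + 9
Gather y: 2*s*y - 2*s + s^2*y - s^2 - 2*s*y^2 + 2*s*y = -s^2 - 2*s*y^2 - 2*s + y*(s^2 + 4*s)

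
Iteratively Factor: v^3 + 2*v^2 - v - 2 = (v - 1)*(v^2 + 3*v + 2) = (v - 1)*(v + 2)*(v + 1)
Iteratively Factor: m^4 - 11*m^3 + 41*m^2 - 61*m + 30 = (m - 2)*(m^3 - 9*m^2 + 23*m - 15) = (m - 5)*(m - 2)*(m^2 - 4*m + 3) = (m - 5)*(m - 2)*(m - 1)*(m - 3)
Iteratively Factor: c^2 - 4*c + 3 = (c - 3)*(c - 1)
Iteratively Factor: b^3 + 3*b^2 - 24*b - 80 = (b + 4)*(b^2 - b - 20) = (b - 5)*(b + 4)*(b + 4)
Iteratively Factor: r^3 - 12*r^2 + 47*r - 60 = (r - 3)*(r^2 - 9*r + 20) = (r - 4)*(r - 3)*(r - 5)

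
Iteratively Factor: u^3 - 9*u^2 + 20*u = (u)*(u^2 - 9*u + 20) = u*(u - 5)*(u - 4)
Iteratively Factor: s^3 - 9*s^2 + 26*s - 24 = (s - 3)*(s^2 - 6*s + 8) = (s - 3)*(s - 2)*(s - 4)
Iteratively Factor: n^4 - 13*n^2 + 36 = (n + 3)*(n^3 - 3*n^2 - 4*n + 12) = (n - 3)*(n + 3)*(n^2 - 4) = (n - 3)*(n - 2)*(n + 3)*(n + 2)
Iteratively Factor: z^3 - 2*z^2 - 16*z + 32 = (z - 4)*(z^2 + 2*z - 8) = (z - 4)*(z - 2)*(z + 4)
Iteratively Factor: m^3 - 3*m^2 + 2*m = (m - 1)*(m^2 - 2*m) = (m - 2)*(m - 1)*(m)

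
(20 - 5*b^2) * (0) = 0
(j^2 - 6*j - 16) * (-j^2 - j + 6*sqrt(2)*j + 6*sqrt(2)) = -j^4 + 5*j^3 + 6*sqrt(2)*j^3 - 30*sqrt(2)*j^2 + 22*j^2 - 132*sqrt(2)*j + 16*j - 96*sqrt(2)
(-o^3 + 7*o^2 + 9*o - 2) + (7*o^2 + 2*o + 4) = -o^3 + 14*o^2 + 11*o + 2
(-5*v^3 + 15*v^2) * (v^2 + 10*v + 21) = -5*v^5 - 35*v^4 + 45*v^3 + 315*v^2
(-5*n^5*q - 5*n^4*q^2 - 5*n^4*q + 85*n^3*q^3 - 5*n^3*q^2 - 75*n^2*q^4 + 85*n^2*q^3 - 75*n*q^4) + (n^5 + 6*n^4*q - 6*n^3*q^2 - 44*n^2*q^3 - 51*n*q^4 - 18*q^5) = -5*n^5*q + n^5 - 5*n^4*q^2 + n^4*q + 85*n^3*q^3 - 11*n^3*q^2 - 75*n^2*q^4 + 41*n^2*q^3 - 126*n*q^4 - 18*q^5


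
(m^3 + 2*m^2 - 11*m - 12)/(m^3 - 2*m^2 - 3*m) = (m + 4)/m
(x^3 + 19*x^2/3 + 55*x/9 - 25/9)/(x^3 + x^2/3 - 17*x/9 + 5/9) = (x + 5)/(x - 1)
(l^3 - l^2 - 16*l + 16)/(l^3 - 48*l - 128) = (l^2 - 5*l + 4)/(l^2 - 4*l - 32)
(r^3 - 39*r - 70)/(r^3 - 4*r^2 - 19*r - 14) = (r + 5)/(r + 1)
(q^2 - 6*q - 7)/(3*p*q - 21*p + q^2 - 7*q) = (q + 1)/(3*p + q)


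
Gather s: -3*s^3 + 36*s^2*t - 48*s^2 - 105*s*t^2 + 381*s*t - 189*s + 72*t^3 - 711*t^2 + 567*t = -3*s^3 + s^2*(36*t - 48) + s*(-105*t^2 + 381*t - 189) + 72*t^3 - 711*t^2 + 567*t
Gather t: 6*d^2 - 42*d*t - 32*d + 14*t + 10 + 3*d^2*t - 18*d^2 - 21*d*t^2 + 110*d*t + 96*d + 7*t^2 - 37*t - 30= -12*d^2 + 64*d + t^2*(7 - 21*d) + t*(3*d^2 + 68*d - 23) - 20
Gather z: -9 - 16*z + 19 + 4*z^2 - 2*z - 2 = 4*z^2 - 18*z + 8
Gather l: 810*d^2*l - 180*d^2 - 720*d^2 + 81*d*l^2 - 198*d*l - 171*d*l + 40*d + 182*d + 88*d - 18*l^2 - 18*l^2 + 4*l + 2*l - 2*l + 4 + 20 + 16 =-900*d^2 + 310*d + l^2*(81*d - 36) + l*(810*d^2 - 369*d + 4) + 40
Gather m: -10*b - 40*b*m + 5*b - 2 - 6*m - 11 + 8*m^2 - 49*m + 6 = -5*b + 8*m^2 + m*(-40*b - 55) - 7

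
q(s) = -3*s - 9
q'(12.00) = -3.00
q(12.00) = -45.00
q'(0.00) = -3.00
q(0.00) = -9.00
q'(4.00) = -3.00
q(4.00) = -21.00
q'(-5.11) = -3.00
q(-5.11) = 6.33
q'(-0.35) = -3.00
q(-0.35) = -7.95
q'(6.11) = -3.00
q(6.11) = -27.33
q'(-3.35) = -3.00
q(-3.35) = 1.05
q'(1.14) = -3.00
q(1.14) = -12.42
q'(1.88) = -3.00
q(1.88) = -14.64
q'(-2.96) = -3.00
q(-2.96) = -0.12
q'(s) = -3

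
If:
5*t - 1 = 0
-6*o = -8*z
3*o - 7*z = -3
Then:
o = 4/3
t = 1/5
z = 1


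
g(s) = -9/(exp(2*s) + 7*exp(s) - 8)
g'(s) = -9*(-2*exp(2*s) - 7*exp(s))/(exp(2*s) + 7*exp(s) - 8)^2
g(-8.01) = 1.13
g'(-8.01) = 0.00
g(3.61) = -0.01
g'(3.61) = 0.01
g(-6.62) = 1.13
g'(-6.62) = 0.00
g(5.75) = -0.00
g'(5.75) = 0.00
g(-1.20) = 1.55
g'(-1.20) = 0.61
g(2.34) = -0.05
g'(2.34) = 0.09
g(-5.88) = 1.13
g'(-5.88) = 0.00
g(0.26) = -3.26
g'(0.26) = 14.69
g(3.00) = -0.02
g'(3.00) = 0.03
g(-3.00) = 1.18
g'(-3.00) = 0.05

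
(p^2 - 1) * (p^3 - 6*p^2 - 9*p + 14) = p^5 - 6*p^4 - 10*p^3 + 20*p^2 + 9*p - 14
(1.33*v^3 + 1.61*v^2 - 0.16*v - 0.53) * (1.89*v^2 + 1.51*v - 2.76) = 2.5137*v^5 + 5.0512*v^4 - 1.5421*v^3 - 5.6869*v^2 - 0.3587*v + 1.4628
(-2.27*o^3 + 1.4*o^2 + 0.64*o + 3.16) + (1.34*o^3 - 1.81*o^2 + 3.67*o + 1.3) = -0.93*o^3 - 0.41*o^2 + 4.31*o + 4.46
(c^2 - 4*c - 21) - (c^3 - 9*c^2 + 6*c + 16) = -c^3 + 10*c^2 - 10*c - 37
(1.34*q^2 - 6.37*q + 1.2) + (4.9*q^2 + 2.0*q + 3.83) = 6.24*q^2 - 4.37*q + 5.03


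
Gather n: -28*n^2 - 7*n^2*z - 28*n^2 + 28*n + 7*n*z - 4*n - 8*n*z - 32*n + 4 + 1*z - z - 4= n^2*(-7*z - 56) + n*(-z - 8)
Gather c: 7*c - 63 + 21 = 7*c - 42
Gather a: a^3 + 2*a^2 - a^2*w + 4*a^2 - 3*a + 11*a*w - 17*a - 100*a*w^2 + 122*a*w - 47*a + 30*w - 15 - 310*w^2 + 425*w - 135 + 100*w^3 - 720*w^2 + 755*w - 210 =a^3 + a^2*(6 - w) + a*(-100*w^2 + 133*w - 67) + 100*w^3 - 1030*w^2 + 1210*w - 360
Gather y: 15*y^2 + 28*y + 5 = 15*y^2 + 28*y + 5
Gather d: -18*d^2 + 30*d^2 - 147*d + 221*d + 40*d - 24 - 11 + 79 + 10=12*d^2 + 114*d + 54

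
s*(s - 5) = s^2 - 5*s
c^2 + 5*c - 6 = (c - 1)*(c + 6)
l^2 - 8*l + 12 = (l - 6)*(l - 2)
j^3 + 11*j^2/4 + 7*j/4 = j*(j + 1)*(j + 7/4)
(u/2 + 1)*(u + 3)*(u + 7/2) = u^3/2 + 17*u^2/4 + 47*u/4 + 21/2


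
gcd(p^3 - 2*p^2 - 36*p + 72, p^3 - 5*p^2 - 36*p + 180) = p^2 - 36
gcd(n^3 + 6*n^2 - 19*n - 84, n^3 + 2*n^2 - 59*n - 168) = n^2 + 10*n + 21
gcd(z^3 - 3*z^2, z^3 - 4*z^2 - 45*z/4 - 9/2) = 1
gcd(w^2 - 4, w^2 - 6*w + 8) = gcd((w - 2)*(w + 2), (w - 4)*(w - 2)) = w - 2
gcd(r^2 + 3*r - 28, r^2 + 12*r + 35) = r + 7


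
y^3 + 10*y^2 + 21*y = y*(y + 3)*(y + 7)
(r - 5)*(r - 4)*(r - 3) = r^3 - 12*r^2 + 47*r - 60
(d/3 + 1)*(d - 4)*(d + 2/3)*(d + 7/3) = d^4/3 + 2*d^3/3 - 121*d^2/27 - 338*d/27 - 56/9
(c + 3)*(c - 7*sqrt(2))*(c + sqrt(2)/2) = c^3 - 13*sqrt(2)*c^2/2 + 3*c^2 - 39*sqrt(2)*c/2 - 7*c - 21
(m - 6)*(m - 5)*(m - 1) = m^3 - 12*m^2 + 41*m - 30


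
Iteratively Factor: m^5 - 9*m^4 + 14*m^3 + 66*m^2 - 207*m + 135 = (m - 3)*(m^4 - 6*m^3 - 4*m^2 + 54*m - 45) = (m - 3)*(m + 3)*(m^3 - 9*m^2 + 23*m - 15) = (m - 3)*(m - 1)*(m + 3)*(m^2 - 8*m + 15) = (m - 3)^2*(m - 1)*(m + 3)*(m - 5)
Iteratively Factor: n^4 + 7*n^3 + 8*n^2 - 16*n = (n)*(n^3 + 7*n^2 + 8*n - 16) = n*(n + 4)*(n^2 + 3*n - 4) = n*(n + 4)^2*(n - 1)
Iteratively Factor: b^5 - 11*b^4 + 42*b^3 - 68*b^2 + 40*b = (b - 5)*(b^4 - 6*b^3 + 12*b^2 - 8*b) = (b - 5)*(b - 2)*(b^3 - 4*b^2 + 4*b) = (b - 5)*(b - 2)^2*(b^2 - 2*b) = b*(b - 5)*(b - 2)^2*(b - 2)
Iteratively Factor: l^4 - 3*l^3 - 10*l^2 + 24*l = (l)*(l^3 - 3*l^2 - 10*l + 24) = l*(l + 3)*(l^2 - 6*l + 8) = l*(l - 4)*(l + 3)*(l - 2)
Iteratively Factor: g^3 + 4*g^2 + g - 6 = (g + 3)*(g^2 + g - 2) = (g + 2)*(g + 3)*(g - 1)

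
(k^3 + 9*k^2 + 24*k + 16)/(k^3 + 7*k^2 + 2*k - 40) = (k^2 + 5*k + 4)/(k^2 + 3*k - 10)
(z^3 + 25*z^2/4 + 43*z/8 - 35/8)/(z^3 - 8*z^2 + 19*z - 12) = (8*z^3 + 50*z^2 + 43*z - 35)/(8*(z^3 - 8*z^2 + 19*z - 12))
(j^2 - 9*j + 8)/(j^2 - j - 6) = (-j^2 + 9*j - 8)/(-j^2 + j + 6)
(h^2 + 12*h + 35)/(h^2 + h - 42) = (h + 5)/(h - 6)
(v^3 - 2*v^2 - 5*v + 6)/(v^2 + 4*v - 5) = (v^2 - v - 6)/(v + 5)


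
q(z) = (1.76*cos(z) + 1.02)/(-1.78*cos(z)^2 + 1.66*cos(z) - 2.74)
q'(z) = (-3.56*sin(z)*cos(z) + 1.66*sin(z))*(1.76*cos(z) + 1.02)/(-1.78*cos(z)^2 + 1.66*cos(z) - 2.74)^2 - 1.76*sin(z)/(-1.78*cos(z)^2 + 1.66*cos(z) - 2.74)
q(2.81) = 0.11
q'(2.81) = 0.07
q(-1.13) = -0.75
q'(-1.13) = -0.72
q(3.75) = 0.08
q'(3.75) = -0.15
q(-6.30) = -0.97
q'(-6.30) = 0.00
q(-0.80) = -0.92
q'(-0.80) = -0.30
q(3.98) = 0.03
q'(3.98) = -0.26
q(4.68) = -0.34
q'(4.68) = -0.85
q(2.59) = 0.09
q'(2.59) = 0.13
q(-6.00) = -0.97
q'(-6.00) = 0.01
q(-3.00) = 0.12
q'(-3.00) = -0.03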